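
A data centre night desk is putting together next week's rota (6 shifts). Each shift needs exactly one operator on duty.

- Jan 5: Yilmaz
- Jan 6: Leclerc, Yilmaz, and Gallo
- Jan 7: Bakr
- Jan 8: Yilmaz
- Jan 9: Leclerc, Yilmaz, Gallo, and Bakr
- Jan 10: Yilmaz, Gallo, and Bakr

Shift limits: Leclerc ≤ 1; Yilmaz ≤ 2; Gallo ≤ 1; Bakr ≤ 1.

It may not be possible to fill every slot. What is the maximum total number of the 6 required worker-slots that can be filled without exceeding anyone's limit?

5

Total capacity across all operators is 1+2+1+1 = 5, and 6 slots are needed, so at most 5 can be filled.
An assignment achieving 5: Jan 5→Yilmaz, Jan 6→Leclerc, Jan 7→Bakr, Jan 8→Yilmaz, Jan 10→Gallo.
Loads: Leclerc 1/1, Yilmaz 2/2, Gallo 1/1, Bakr 1/1.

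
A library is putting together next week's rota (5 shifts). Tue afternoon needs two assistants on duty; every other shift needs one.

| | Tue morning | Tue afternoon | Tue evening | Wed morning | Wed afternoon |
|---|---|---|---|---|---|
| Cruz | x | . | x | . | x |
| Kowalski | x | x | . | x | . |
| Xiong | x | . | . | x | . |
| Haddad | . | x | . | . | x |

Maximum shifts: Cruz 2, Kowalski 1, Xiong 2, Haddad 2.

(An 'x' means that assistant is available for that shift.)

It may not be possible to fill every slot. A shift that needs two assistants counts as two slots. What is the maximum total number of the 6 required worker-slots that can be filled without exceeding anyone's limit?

Total capacity across all assistants is 2+1+2+2 = 7, and 6 slots are needed, so at most 6 can be filled.
An assignment achieving 6: Tue morning→Xiong, Tue afternoon→Kowalski+Haddad, Tue evening→Cruz, Wed morning→Xiong, Wed afternoon→Cruz.
Loads: Cruz 2/2, Kowalski 1/1, Xiong 2/2, Haddad 1/2.

6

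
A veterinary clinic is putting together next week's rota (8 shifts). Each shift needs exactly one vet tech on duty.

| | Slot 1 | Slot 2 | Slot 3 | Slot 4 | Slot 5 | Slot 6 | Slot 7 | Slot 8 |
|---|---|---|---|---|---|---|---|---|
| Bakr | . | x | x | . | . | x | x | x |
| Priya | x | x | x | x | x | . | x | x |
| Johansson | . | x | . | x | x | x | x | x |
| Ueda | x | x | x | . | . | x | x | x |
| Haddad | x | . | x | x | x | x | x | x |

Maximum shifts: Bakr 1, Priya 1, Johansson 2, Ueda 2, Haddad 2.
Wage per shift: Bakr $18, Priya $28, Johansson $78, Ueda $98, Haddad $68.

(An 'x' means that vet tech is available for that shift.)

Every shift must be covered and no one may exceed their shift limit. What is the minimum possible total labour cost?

$534

Picking the cheapest available vet tech for each shift independently would cost $174, but that ignores the shift limits.
An optimal schedule: Slot 1→Priya, Slot 2→Bakr, Slot 3→Ueda, Slot 4→Johansson, Slot 5→Johansson, Slot 6→Ueda, Slot 7→Haddad, Slot 8→Haddad.
Total: 28 + 18 + 98 + 78 + 78 + 98 + 68 + 68 = $534.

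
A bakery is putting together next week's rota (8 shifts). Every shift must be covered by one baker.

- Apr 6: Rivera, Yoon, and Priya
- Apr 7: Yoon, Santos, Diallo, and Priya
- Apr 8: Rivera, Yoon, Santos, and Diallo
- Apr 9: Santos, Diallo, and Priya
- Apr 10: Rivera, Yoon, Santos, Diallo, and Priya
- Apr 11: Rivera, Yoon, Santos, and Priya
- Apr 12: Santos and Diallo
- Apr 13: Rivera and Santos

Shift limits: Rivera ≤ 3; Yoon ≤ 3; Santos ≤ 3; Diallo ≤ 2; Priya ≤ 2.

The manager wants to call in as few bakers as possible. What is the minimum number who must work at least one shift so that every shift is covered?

3

8 slots to fill and no one can take more than 3, so at least ⌈8/3⌉ = 3 bakers are needed.
Rivera, Yoon, and Santos alone can cover everything: Apr 6→Rivera, Apr 7→Yoon, Apr 8→Rivera, Apr 9→Santos, Apr 10→Yoon, Apr 11→Yoon, Apr 12→Santos, Apr 13→Rivera.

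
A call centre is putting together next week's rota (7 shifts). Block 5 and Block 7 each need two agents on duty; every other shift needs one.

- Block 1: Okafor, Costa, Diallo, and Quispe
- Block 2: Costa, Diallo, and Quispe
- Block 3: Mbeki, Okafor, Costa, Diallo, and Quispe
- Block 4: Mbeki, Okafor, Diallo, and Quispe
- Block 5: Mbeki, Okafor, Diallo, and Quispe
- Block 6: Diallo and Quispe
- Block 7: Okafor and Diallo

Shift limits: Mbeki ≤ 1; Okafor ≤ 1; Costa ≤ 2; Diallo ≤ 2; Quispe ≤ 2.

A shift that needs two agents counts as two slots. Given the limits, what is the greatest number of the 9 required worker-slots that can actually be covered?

Total capacity across all agents is 1+1+2+2+2 = 8, and 9 slots are needed, so at most 8 can be filled.
An assignment achieving 8: Block 1→Costa, Block 2→Costa, Block 3→Quispe, Block 4→Mbeki, Block 5→Quispe, Block 6→Diallo, Block 7→Okafor+Diallo.
Loads: Mbeki 1/1, Okafor 1/1, Costa 2/2, Diallo 2/2, Quispe 2/2.

8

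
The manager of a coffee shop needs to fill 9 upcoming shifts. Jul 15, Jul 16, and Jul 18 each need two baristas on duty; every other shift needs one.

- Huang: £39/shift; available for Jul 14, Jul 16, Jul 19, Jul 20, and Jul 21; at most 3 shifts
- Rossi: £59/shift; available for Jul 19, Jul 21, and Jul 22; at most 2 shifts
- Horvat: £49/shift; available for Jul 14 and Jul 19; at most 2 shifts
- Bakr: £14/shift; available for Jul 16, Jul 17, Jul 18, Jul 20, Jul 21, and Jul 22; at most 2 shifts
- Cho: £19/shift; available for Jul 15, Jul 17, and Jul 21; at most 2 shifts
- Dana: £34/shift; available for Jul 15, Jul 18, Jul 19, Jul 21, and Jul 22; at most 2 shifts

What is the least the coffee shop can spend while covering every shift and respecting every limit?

£408

Jul 15 can only be covered by Cho and Dana, so that assignment is forced.
Jul 16 can only be covered by Huang and Bakr, so that assignment is forced.
Jul 18 can only be covered by Bakr and Dana, so that assignment is forced.
Picking the cheapest available barista for each shift independently would cost £283, but that ignores the shift limits.
An optimal schedule: Jul 14→Horvat, Jul 15→Cho+Dana, Jul 16→Bakr+Huang, Jul 17→Cho, Jul 18→Bakr+Dana, Jul 19→Horvat, Jul 20→Huang, Jul 21→Huang, Jul 22→Rossi.
Total: 49 + 19 + 34 + 14 + 39 + 19 + 14 + 34 + 49 + 39 + 39 + 59 = £408.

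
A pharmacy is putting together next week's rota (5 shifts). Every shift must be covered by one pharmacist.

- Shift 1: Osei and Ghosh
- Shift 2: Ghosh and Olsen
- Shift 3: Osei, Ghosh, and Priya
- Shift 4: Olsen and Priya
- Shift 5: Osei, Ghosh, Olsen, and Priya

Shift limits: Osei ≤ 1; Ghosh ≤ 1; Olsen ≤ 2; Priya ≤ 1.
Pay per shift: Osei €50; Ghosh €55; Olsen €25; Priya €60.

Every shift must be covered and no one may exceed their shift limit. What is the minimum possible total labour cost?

Picking the cheapest available pharmacist for each shift independently would cost €175, but that ignores the shift limits.
An optimal schedule: Shift 1→Osei, Shift 2→Ghosh, Shift 3→Priya, Shift 4→Olsen, Shift 5→Olsen.
Total: 50 + 55 + 60 + 25 + 25 = €215.

€215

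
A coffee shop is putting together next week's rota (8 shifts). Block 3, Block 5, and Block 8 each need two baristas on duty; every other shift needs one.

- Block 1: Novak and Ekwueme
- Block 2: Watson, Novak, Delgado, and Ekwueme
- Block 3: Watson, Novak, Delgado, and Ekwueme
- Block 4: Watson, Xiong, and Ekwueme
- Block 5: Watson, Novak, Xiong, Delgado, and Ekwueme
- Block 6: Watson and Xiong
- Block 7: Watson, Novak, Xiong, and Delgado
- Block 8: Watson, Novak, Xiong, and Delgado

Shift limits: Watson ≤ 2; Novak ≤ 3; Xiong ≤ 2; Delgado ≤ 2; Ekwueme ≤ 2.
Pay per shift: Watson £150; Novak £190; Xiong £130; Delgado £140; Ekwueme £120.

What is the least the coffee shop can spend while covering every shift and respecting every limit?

£1650

Picking the cheapest available barista for each shift independently would cost £1400, but that ignores the shift limits.
An optimal schedule: Block 1→Novak, Block 2→Novak, Block 3→Delgado+Ekwueme, Block 4→Watson, Block 5→Xiong+Ekwueme, Block 6→Watson, Block 7→Novak, Block 8→Xiong+Delgado.
Total: 190 + 190 + 140 + 120 + 150 + 130 + 120 + 150 + 190 + 130 + 140 = £1650.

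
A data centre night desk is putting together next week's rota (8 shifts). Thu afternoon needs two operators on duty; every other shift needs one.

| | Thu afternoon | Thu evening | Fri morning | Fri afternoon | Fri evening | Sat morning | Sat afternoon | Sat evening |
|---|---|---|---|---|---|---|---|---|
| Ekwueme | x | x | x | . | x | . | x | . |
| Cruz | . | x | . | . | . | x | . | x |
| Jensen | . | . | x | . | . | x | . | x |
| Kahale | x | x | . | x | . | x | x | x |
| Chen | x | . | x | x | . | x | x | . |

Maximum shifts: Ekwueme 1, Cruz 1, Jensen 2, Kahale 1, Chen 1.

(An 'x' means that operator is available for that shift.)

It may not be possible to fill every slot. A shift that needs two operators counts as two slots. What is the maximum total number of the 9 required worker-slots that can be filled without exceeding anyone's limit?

Total capacity across all operators is 1+1+2+1+1 = 6, and 9 slots are needed, so at most 6 can be filled.
An assignment achieving 6: Thu afternoon→Chen, Thu evening→Cruz, Fri morning→Jensen, Fri afternoon→Kahale, Fri evening→Ekwueme, Sat evening→Jensen.
Loads: Ekwueme 1/1, Cruz 1/1, Jensen 2/2, Kahale 1/1, Chen 1/1.

6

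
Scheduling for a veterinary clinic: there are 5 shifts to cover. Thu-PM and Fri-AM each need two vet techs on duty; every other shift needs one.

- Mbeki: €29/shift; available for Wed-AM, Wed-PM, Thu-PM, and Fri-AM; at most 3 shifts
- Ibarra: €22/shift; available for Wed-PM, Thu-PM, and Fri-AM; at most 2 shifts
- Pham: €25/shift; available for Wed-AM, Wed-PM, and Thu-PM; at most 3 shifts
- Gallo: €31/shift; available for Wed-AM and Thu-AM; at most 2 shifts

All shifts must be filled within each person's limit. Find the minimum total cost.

€179

Thu-AM can only be covered by Gallo, so that assignment is forced.
Fri-AM can only be covered by Mbeki and Ibarra, so that assignment is forced.
Picking the cheapest available vet tech for each shift independently would cost €176, but that ignores the shift limits.
An optimal schedule: Wed-AM→Pham, Wed-PM→Pham, Thu-AM→Gallo, Thu-PM→Ibarra+Pham, Fri-AM→Ibarra+Mbeki.
Total: 25 + 25 + 31 + 22 + 25 + 22 + 29 = €179.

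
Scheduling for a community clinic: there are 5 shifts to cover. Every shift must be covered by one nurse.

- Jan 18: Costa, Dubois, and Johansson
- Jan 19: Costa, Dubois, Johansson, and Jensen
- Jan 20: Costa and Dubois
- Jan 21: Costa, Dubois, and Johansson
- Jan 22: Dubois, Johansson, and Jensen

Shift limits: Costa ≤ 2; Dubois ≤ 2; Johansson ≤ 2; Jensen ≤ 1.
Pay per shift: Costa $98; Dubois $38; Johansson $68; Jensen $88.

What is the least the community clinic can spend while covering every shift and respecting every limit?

$300

Picking the cheapest available nurse for each shift independently would cost $190, but that ignores the shift limits.
An optimal schedule: Jan 18→Dubois, Jan 19→Jensen, Jan 20→Dubois, Jan 21→Johansson, Jan 22→Johansson.
Total: 38 + 88 + 38 + 68 + 68 = $300.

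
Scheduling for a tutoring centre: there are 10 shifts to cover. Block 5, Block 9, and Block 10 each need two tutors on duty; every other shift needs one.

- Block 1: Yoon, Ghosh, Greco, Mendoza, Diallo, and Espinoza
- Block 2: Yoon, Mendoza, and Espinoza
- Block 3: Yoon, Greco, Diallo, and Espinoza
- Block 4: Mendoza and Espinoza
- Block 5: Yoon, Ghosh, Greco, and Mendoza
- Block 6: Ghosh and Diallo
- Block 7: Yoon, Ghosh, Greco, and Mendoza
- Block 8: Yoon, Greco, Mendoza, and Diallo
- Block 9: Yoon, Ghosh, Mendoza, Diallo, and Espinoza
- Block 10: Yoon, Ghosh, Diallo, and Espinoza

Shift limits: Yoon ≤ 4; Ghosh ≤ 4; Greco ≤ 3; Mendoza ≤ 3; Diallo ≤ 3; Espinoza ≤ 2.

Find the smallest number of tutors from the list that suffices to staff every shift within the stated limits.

13 slots to fill and no one can take more than 4, so at least ⌈13/4⌉ = 4 tutors are needed.
Yoon, Ghosh, Greco, and Mendoza alone can cover everything: Block 1→Ghosh, Block 2→Yoon, Block 3→Yoon, Block 4→Mendoza, Block 5→Greco+Mendoza, Block 6→Ghosh, Block 7→Greco, Block 8→Yoon, Block 9→Ghosh+Mendoza, Block 10→Yoon+Ghosh.

4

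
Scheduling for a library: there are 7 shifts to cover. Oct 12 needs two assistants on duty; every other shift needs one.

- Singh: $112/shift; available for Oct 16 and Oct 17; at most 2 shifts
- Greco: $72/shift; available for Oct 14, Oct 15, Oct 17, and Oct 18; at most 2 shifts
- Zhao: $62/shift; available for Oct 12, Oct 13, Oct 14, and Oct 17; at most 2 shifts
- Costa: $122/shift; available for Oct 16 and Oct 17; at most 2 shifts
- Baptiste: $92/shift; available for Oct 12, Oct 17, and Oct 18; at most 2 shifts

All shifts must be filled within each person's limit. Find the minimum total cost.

Oct 12 can only be covered by Zhao and Baptiste, so that assignment is forced.
Oct 13 can only be covered by Zhao, so that assignment is forced.
Oct 15 can only be covered by Greco, so that assignment is forced.
Picking the cheapest available assistant for each shift independently would cost $596, but that ignores the shift limits.
An optimal schedule: Oct 12→Zhao+Baptiste, Oct 13→Zhao, Oct 14→Greco, Oct 15→Greco, Oct 16→Singh, Oct 17→Singh, Oct 18→Baptiste.
Total: 62 + 92 + 62 + 72 + 72 + 112 + 112 + 92 = $676.

$676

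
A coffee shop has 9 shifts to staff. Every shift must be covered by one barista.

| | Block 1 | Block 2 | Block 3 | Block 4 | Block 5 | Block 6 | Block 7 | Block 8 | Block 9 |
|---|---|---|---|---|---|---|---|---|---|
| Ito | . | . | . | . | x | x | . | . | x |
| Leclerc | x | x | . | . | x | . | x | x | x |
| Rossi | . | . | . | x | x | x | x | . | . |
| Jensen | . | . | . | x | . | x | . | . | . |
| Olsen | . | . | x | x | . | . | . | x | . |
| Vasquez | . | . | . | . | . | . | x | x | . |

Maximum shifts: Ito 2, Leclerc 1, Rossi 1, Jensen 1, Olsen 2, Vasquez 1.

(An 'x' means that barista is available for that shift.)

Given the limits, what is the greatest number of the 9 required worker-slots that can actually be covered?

8

Total capacity across all baristas is 2+1+1+1+2+1 = 8, and 9 slots are needed, so at most 8 can be filled.
An assignment achieving 8: Block 1→Leclerc, Block 3→Olsen, Block 4→Rossi, Block 5→Ito, Block 6→Jensen, Block 7→Vasquez, Block 8→Olsen, Block 9→Ito.
Loads: Ito 2/2, Leclerc 1/1, Rossi 1/1, Jensen 1/1, Olsen 2/2, Vasquez 1/1.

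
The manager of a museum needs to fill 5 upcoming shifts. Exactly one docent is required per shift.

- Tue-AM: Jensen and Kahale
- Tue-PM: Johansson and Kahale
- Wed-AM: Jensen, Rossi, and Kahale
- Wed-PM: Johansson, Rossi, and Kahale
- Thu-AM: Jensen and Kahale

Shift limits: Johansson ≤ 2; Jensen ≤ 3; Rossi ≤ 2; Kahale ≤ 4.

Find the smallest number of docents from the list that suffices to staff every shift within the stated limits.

2

5 slots to fill and no one can take more than 4, so at least ⌈5/4⌉ = 2 docents are needed.
Johansson and Jensen alone can cover everything: Tue-AM→Jensen, Tue-PM→Johansson, Wed-AM→Jensen, Wed-PM→Johansson, Thu-AM→Jensen.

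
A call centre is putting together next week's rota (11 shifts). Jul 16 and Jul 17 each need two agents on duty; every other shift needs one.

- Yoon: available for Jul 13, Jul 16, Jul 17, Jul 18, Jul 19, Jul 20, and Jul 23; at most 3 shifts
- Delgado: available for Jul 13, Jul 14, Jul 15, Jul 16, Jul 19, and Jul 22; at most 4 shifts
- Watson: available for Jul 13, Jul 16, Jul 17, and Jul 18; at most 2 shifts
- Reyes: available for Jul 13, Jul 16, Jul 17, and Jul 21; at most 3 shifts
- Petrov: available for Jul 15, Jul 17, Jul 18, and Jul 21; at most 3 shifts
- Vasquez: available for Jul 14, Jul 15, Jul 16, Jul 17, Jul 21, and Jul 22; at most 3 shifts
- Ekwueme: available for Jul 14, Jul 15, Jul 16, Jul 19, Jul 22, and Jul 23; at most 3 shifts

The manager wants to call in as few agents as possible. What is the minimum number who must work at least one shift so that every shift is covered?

13 slots to fill and no one can take more than 4, so at least ⌈13/4⌉ = 4 agents are needed.
Yoon, Delgado, Reyes, and Petrov alone can cover everything: Jul 13→Reyes, Jul 14→Delgado, Jul 15→Delgado, Jul 16→Delgado+Reyes, Jul 17→Reyes+Petrov, Jul 18→Petrov, Jul 19→Yoon, Jul 20→Yoon, Jul 21→Petrov, Jul 22→Delgado, Jul 23→Yoon.

4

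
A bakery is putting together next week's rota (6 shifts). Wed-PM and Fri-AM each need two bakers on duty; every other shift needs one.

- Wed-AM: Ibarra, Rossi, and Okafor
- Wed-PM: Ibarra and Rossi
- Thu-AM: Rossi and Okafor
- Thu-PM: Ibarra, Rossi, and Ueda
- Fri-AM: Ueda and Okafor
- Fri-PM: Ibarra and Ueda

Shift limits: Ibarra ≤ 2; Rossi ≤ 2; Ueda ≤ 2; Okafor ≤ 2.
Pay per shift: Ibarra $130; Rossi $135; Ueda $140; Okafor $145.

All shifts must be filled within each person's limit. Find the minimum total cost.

$1100

Wed-PM can only be covered by Ibarra and Rossi, so that assignment is forced.
Fri-AM can only be covered by Ueda and Okafor, so that assignment is forced.
Picking the cheapest available baker for each shift independently would cost $1075, but that ignores the shift limits.
An optimal schedule: Wed-AM→Okafor, Wed-PM→Ibarra+Rossi, Thu-AM→Rossi, Thu-PM→Ueda, Fri-AM→Ueda+Okafor, Fri-PM→Ibarra.
Total: 145 + 130 + 135 + 135 + 140 + 140 + 145 + 130 = $1100.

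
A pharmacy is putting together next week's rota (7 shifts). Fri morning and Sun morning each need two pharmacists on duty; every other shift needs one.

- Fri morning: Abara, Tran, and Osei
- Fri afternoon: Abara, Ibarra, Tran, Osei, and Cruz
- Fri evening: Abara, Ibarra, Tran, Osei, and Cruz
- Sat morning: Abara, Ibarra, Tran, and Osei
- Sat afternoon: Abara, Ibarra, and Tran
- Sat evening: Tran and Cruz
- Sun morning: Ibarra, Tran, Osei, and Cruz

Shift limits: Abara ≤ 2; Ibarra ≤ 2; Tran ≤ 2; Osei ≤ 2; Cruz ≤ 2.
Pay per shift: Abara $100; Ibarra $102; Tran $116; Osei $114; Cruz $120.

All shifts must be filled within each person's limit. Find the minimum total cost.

$984

Picking the cheapest available pharmacist for each shift independently would cost $946, but that ignores the shift limits.
An optimal schedule: Fri morning→Abara+Tran, Fri afternoon→Ibarra, Fri evening→Osei, Sat morning→Ibarra, Sat afternoon→Abara, Sat evening→Tran, Sun morning→Osei+Cruz.
Total: 100 + 116 + 102 + 114 + 102 + 100 + 116 + 114 + 120 = $984.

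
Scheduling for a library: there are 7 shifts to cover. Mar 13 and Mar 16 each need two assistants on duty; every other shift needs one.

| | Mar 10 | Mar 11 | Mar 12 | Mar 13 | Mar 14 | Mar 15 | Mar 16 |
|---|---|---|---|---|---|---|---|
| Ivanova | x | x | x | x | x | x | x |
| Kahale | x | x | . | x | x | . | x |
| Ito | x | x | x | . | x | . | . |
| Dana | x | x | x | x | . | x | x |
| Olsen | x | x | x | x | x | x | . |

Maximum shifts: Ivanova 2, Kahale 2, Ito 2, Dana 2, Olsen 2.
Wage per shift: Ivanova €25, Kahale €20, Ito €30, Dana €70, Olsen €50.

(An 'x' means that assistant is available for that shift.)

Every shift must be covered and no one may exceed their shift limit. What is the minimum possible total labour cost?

Picking the cheapest available assistant for each shift independently would cost €200, but that ignores the shift limits.
An optimal schedule: Mar 10→Ito, Mar 11→Olsen, Mar 12→Ito, Mar 13→Olsen+Dana, Mar 14→Kahale, Mar 15→Ivanova, Mar 16→Kahale+Ivanova.
Total: 30 + 50 + 30 + 50 + 70 + 20 + 25 + 20 + 25 = €320.

€320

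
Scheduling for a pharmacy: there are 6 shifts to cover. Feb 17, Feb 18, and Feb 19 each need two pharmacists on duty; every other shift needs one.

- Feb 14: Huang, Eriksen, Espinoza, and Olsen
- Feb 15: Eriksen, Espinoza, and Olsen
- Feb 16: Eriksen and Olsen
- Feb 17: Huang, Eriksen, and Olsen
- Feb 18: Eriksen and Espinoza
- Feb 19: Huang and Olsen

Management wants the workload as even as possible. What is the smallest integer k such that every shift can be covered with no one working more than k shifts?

With 4 pharmacists and 9 worker-slots to fill, someone must work at least ⌈9/4⌉ = 3 shifts, so k ≥ 3.
k = 3 works: Feb 14→Huang, Feb 15→Eriksen, Feb 16→Eriksen, Feb 17→Huang+Olsen, Feb 18→Eriksen+Espinoza, Feb 19→Huang+Olsen.
Loads: Huang 3, Eriksen 3, Espinoza 1, Olsen 2 — all ≤ 3.

3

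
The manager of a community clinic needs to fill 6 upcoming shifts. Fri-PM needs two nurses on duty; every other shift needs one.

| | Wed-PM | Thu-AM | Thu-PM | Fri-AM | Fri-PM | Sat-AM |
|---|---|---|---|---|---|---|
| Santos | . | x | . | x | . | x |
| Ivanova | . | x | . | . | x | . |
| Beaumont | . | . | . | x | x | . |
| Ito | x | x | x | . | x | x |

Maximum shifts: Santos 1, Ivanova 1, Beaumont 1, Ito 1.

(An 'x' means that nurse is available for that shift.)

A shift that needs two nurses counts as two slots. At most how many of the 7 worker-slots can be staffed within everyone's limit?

Total capacity across all nurses is 1+1+1+1 = 4, and 7 slots are needed, so at most 4 can be filled.
An assignment achieving 4: Wed-PM→Ito, Thu-AM→Ivanova, Fri-AM→Santos, Fri-PM→Beaumont.
Loads: Santos 1/1, Ivanova 1/1, Beaumont 1/1, Ito 1/1.

4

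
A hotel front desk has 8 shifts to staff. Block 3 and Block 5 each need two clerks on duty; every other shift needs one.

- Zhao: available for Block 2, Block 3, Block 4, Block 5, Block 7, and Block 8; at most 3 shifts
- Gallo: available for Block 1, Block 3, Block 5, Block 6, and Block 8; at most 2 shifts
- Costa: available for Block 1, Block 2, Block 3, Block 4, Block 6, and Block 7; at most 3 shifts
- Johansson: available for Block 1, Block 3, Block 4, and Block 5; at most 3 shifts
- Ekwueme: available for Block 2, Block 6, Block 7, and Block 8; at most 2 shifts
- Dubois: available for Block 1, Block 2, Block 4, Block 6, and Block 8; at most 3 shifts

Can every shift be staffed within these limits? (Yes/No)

One valid schedule: Block 1→Gallo, Block 2→Zhao, Block 3→Costa+Johansson, Block 4→Costa, Block 5→Zhao+Gallo, Block 6→Costa, Block 7→Zhao, Block 8→Ekwueme.
Loads: Zhao 3/3, Gallo 2/2, Costa 3/3, Johansson 1/3, Ekwueme 1/2, Dubois 0/3 — all within limits.

Yes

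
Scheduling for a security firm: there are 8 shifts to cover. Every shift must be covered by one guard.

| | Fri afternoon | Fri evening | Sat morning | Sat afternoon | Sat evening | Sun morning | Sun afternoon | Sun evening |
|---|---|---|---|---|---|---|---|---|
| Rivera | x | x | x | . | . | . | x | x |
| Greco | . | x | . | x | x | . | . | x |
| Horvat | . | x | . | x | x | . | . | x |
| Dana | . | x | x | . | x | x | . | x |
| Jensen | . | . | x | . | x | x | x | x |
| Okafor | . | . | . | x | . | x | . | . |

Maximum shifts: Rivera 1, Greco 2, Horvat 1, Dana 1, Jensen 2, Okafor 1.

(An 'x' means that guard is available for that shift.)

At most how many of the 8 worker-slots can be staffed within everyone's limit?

8

Total capacity across all guards is 1+2+1+1+2+1 = 8, and 8 slots are needed, so at most 8 can be filled.
An assignment achieving 8: Fri afternoon→Rivera, Fri evening→Greco, Sat morning→Dana, Sat afternoon→Greco, Sat evening→Horvat, Sun morning→Okafor, Sun afternoon→Jensen, Sun evening→Jensen.
Loads: Rivera 1/1, Greco 2/2, Horvat 1/1, Dana 1/1, Jensen 2/2, Okafor 1/1.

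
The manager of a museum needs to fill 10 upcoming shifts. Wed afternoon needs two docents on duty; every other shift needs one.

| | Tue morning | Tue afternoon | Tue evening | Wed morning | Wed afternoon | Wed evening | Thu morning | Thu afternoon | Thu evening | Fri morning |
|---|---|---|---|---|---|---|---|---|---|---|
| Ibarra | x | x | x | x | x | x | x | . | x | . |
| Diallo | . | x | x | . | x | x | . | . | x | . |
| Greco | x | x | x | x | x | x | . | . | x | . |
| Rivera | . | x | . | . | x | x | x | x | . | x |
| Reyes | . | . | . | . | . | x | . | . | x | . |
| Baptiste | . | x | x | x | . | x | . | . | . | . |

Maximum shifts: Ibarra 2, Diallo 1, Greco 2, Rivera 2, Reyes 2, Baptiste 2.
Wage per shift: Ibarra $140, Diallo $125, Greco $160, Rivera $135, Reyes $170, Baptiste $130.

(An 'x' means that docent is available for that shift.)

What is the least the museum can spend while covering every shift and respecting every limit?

Thu afternoon can only be covered by Rivera, so that assignment is forced.
Fri morning can only be covered by Rivera, so that assignment is forced.
Picking the cheapest available docent for each shift independently would cost $1435, but that ignores the shift limits.
An optimal schedule: Tue morning→Ibarra, Tue afternoon→Baptiste, Tue evening→Baptiste, Wed morning→Greco, Wed afternoon→Diallo+Greco, Wed evening→Reyes, Thu morning→Ibarra, Thu afternoon→Rivera, Thu evening→Reyes, Fri morning→Rivera.
Total: 140 + 130 + 130 + 160 + 125 + 160 + 170 + 140 + 135 + 170 + 135 = $1595.

$1595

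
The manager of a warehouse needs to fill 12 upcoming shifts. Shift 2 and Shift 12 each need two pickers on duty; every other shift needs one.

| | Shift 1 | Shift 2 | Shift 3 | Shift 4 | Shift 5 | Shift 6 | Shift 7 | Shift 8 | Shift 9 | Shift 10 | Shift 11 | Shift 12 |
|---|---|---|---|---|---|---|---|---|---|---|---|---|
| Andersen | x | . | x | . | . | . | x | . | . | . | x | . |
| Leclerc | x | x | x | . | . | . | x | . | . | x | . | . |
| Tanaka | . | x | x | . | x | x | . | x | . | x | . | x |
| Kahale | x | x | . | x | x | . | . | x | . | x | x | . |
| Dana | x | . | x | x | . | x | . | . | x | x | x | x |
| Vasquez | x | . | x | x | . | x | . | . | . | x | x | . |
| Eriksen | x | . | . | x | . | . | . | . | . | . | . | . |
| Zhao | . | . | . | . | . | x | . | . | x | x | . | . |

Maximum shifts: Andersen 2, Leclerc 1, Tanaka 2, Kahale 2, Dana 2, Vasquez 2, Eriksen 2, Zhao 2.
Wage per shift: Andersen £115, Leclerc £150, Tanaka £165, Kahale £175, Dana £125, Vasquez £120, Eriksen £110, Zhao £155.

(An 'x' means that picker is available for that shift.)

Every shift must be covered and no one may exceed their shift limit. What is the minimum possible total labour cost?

£1925

Shift 12 can only be covered by Tanaka and Dana, so that assignment is forced.
Picking the cheapest available picker for each shift independently would cost £1865, but that ignores the shift limits.
An optimal schedule: Shift 1→Eriksen, Shift 2→Leclerc+Kahale, Shift 3→Vasquez, Shift 4→Eriksen, Shift 5→Tanaka, Shift 6→Vasquez, Shift 7→Andersen, Shift 8→Kahale, Shift 9→Dana, Shift 10→Zhao, Shift 11→Andersen, Shift 12→Dana+Tanaka.
Total: 110 + 150 + 175 + 120 + 110 + 165 + 120 + 115 + 175 + 125 + 155 + 115 + 125 + 165 = £1925.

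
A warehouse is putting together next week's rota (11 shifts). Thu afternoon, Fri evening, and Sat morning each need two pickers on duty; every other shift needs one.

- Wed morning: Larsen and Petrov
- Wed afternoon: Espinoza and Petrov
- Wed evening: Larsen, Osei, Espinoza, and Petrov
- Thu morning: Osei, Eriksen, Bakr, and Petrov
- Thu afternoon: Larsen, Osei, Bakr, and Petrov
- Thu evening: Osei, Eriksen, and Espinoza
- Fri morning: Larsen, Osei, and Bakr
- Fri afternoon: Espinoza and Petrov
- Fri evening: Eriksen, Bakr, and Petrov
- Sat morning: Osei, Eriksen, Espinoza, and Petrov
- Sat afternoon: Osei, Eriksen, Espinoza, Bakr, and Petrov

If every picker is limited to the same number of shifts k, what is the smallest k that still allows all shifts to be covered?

3

With 6 pickers and 14 worker-slots to fill, someone must work at least ⌈14/6⌉ = 3 shifts, so k ≥ 3.
k = 3 works: Wed morning→Larsen, Wed afternoon→Espinoza, Wed evening→Larsen, Thu morning→Osei, Thu afternoon→Bakr+Petrov, Thu evening→Osei, Fri morning→Larsen, Fri afternoon→Espinoza, Fri evening→Eriksen+Bakr, Sat morning→Eriksen+Espinoza, Sat afternoon→Osei.
Loads: Larsen 3, Osei 3, Eriksen 2, Espinoza 3, Bakr 2, Petrov 1 — all ≤ 3.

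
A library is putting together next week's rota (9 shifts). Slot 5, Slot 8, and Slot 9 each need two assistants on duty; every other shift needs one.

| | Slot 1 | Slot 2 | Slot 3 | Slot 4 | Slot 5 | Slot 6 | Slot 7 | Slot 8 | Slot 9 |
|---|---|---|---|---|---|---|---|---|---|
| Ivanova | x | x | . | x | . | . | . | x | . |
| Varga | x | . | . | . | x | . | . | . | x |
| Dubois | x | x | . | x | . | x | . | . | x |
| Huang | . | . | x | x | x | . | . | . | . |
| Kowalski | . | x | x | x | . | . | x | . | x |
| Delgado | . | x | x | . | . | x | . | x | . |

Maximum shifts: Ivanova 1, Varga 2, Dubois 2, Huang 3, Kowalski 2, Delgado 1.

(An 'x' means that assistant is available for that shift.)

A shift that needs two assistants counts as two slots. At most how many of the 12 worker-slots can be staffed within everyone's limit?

Total capacity across all assistants is 1+2+2+3+2+1 = 11, and 12 slots are needed, so at most 11 can be filled.
An assignment achieving 11: Slot 1→Varga, Slot 3→Huang, Slot 4→Huang, Slot 5→Varga+Huang, Slot 6→Dubois, Slot 7→Kowalski, Slot 8→Ivanova+Delgado, Slot 9→Dubois+Kowalski.
Loads: Ivanova 1/1, Varga 2/2, Dubois 2/2, Huang 3/3, Kowalski 2/2, Delgado 1/1.

11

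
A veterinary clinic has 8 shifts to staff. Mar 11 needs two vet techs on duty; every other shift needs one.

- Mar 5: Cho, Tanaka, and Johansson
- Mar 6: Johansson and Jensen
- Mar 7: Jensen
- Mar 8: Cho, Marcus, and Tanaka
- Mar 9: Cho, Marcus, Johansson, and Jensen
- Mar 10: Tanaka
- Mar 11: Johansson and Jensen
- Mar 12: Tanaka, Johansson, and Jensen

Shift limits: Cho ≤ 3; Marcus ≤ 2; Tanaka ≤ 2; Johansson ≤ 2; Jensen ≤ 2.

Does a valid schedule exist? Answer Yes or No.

Mar 7 can only be covered by Jensen, so that assignment is forced.
Mar 10 can only be covered by Tanaka, so that assignment is forced.
Mar 11 can only be covered by Johansson and Jensen, so that assignment is forced.
One valid schedule: Mar 5→Cho, Mar 6→Johansson, Mar 7→Jensen, Mar 8→Cho, Mar 9→Cho, Mar 10→Tanaka, Mar 11→Johansson+Jensen, Mar 12→Tanaka.
Loads: Cho 3/3, Marcus 0/2, Tanaka 2/2, Johansson 2/2, Jensen 2/2 — all within limits.

Yes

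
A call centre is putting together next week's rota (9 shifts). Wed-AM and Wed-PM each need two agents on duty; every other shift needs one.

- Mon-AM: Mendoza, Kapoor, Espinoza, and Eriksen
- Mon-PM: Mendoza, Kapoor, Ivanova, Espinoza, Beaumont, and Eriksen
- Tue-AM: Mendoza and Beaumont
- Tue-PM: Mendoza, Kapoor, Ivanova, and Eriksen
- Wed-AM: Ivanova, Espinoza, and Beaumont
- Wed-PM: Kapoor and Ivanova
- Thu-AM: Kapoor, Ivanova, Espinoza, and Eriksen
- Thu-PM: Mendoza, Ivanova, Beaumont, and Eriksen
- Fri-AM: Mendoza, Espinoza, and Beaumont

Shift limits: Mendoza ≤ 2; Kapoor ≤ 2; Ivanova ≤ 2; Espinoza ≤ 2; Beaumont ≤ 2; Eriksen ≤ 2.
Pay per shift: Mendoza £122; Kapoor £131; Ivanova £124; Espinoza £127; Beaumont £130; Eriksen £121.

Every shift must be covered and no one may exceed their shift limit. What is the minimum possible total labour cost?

£1379

Wed-PM can only be covered by Kapoor and Ivanova, so that assignment is forced.
Picking the cheapest available agent for each shift independently would cost £1355, but that ignores the shift limits.
An optimal schedule: Mon-AM→Eriksen, Mon-PM→Beaumont, Tue-AM→Mendoza, Tue-PM→Eriksen, Wed-AM→Ivanova+Espinoza, Wed-PM→Ivanova+Kapoor, Thu-AM→Espinoza, Thu-PM→Beaumont, Fri-AM→Mendoza.
Total: 121 + 130 + 122 + 121 + 124 + 127 + 124 + 131 + 127 + 130 + 122 = £1379.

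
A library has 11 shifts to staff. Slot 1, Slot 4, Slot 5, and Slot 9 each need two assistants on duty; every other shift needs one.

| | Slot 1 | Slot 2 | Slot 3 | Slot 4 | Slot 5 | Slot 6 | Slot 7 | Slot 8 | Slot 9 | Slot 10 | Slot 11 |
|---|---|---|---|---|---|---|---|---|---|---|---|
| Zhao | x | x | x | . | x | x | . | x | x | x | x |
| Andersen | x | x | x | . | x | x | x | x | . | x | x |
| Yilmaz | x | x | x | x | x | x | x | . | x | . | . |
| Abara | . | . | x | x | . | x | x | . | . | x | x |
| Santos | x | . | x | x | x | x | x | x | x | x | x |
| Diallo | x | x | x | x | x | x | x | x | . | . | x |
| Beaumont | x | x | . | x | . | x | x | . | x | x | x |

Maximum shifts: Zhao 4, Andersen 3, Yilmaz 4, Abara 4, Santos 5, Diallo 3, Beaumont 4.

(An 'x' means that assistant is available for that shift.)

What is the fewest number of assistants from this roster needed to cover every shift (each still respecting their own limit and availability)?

15 slots to fill and no one can take more than 5, so at least ⌈15/5⌉ = 3 assistants are needed.
Any 3 assistants together have capacity at most 5+4+4 = 13 < 15 slots, so 3 can never suffice.
Zhao, Andersen, Yilmaz, and Abara alone can cover everything: Slot 1→Zhao+Andersen, Slot 2→Zhao, Slot 3→Yilmaz, Slot 4→Yilmaz+Abara, Slot 5→Andersen+Yilmaz, Slot 6→Abara, Slot 7→Andersen, Slot 8→Zhao, Slot 9→Zhao+Yilmaz, Slot 10→Abara, Slot 11→Abara.

4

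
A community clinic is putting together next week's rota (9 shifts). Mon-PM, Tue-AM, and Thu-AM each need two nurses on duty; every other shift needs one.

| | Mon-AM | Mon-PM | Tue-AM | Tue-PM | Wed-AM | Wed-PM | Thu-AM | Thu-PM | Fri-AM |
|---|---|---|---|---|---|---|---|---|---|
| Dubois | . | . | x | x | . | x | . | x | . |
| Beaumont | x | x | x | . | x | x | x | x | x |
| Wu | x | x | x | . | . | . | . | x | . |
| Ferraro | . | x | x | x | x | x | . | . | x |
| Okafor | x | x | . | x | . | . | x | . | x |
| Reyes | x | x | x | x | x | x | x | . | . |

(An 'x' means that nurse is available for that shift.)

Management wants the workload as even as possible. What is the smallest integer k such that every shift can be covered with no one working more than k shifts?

2

With 6 nurses and 12 worker-slots to fill, someone must work at least ⌈12/6⌉ = 2 shifts, so k ≥ 2.
k = 2 works: Mon-AM→Wu, Mon-PM→Okafor+Reyes, Tue-AM→Wu+Reyes, Tue-PM→Dubois, Wed-AM→Beaumont, Wed-PM→Ferraro, Thu-AM→Beaumont+Okafor, Thu-PM→Dubois, Fri-AM→Ferraro.
Loads: Dubois 2, Beaumont 2, Wu 2, Ferraro 2, Okafor 2, Reyes 2 — all ≤ 2.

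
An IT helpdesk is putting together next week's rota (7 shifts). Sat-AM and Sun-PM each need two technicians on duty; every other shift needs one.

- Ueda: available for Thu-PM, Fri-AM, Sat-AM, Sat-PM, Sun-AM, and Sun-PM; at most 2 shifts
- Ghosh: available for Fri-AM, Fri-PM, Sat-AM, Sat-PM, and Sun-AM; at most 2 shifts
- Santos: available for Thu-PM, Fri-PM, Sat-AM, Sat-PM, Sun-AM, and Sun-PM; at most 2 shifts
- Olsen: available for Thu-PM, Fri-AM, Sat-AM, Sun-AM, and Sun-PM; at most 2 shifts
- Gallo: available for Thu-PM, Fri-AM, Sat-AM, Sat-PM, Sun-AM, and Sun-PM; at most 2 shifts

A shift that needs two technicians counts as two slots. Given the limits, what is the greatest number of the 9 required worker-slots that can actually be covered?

9

Total capacity across all technicians is 2+2+2+2+2 = 10, and 9 slots are needed, so at most 9 can be filled.
An assignment achieving 9: Thu-PM→Ueda, Fri-AM→Ueda, Fri-PM→Ghosh, Sat-AM→Santos+Olsen, Sat-PM→Ghosh, Sun-AM→Gallo, Sun-PM→Santos+Olsen.
Loads: Ueda 2/2, Ghosh 2/2, Santos 2/2, Olsen 2/2, Gallo 1/2.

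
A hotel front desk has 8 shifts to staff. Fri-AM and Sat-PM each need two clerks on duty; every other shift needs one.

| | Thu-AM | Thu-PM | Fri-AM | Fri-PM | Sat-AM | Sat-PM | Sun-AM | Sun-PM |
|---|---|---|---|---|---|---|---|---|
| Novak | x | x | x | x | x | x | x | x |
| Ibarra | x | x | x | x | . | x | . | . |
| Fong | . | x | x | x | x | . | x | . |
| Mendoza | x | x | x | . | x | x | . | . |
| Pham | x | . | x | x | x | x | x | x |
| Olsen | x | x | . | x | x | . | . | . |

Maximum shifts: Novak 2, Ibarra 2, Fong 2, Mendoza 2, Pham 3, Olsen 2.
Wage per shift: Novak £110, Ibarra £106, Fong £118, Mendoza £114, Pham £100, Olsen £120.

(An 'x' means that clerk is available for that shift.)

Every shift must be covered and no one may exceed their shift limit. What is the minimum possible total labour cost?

£1078

Picking the cheapest available clerk for each shift independently would cost £1018, but that ignores the shift limits.
An optimal schedule: Thu-AM→Pham, Thu-PM→Ibarra, Fri-AM→Mendoza+Fong, Fri-PM→Ibarra, Sat-AM→Novak, Sat-PM→Novak+Mendoza, Sun-AM→Pham, Sun-PM→Pham.
Total: 100 + 106 + 114 + 118 + 106 + 110 + 110 + 114 + 100 + 100 = £1078.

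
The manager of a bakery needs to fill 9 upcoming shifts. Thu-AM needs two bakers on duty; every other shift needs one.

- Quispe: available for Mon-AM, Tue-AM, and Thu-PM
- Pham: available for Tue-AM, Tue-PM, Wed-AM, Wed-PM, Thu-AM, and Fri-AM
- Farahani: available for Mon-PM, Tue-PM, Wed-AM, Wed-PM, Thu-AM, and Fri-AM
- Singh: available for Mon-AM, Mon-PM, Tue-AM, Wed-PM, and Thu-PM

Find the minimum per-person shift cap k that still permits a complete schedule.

3

With 4 bakers and 10 worker-slots to fill, someone must work at least ⌈10/4⌉ = 3 shifts, so k ≥ 3.
k = 3 works: Mon-AM→Quispe, Mon-PM→Farahani, Tue-AM→Quispe, Tue-PM→Pham, Wed-AM→Pham, Wed-PM→Singh, Thu-AM→Pham+Farahani, Thu-PM→Quispe, Fri-AM→Farahani.
Loads: Quispe 3, Pham 3, Farahani 3, Singh 1 — all ≤ 3.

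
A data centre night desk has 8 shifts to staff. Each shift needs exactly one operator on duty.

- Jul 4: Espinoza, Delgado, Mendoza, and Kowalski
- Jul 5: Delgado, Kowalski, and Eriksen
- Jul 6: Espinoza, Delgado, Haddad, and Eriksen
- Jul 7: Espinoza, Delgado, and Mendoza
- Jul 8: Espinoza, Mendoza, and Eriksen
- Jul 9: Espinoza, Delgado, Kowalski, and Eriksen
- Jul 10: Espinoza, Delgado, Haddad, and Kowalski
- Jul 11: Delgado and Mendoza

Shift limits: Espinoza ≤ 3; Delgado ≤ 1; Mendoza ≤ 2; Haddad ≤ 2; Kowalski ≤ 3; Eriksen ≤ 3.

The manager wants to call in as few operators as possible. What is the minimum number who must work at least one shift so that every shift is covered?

3

8 slots to fill and no one can take more than 3, so at least ⌈8/3⌉ = 3 operators are needed.
Espinoza, Mendoza, and Kowalski alone can cover everything: Jul 4→Mendoza, Jul 5→Kowalski, Jul 6→Espinoza, Jul 7→Espinoza, Jul 8→Espinoza, Jul 9→Kowalski, Jul 10→Kowalski, Jul 11→Mendoza.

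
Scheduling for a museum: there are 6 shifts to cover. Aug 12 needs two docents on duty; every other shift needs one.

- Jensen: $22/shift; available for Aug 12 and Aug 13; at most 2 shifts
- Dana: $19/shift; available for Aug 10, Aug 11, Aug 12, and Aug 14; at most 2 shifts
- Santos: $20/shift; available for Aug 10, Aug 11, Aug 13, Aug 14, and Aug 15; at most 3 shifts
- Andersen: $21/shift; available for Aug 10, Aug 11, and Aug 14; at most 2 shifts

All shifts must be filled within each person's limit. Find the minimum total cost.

$141

Aug 12 can only be covered by Jensen and Dana, so that assignment is forced.
Aug 15 can only be covered by Santos, so that assignment is forced.
Picking the cheapest available docent for each shift independently would cost $138, but that ignores the shift limits.
An optimal schedule: Aug 10→Dana, Aug 11→Santos, Aug 12→Dana+Jensen, Aug 13→Santos, Aug 14→Andersen, Aug 15→Santos.
Total: 19 + 20 + 19 + 22 + 20 + 21 + 20 = $141.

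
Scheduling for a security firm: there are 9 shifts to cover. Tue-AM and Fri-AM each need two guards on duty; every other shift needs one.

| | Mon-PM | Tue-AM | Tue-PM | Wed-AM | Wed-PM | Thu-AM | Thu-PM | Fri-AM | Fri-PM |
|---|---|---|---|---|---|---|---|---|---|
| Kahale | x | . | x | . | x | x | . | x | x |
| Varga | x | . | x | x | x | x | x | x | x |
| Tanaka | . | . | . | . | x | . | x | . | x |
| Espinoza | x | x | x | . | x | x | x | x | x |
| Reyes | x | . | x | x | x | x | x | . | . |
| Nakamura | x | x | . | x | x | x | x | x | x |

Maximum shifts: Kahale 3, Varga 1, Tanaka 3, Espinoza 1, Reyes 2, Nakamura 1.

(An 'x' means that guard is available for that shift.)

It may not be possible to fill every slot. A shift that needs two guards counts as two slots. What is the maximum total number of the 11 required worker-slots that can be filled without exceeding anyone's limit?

Total capacity across all guards is 3+1+3+1+2+1 = 11, and 11 slots are needed, so at most 11 can be filled.
An assignment achieving 11: Mon-PM→Kahale, Tue-AM→Espinoza+Nakamura, Tue-PM→Kahale, Wed-AM→Reyes, Wed-PM→Tanaka, Thu-AM→Reyes, Thu-PM→Tanaka, Fri-AM→Kahale+Varga, Fri-PM→Tanaka.
Loads: Kahale 3/3, Varga 1/1, Tanaka 3/3, Espinoza 1/1, Reyes 2/2, Nakamura 1/1.

11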